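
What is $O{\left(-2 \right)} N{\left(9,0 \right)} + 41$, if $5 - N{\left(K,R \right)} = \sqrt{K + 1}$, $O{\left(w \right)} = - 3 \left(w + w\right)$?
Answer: $101 - 12 \sqrt{10} \approx 63.053$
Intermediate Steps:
$O{\left(w \right)} = - 6 w$ ($O{\left(w \right)} = - 3 \cdot 2 w = - 6 w$)
$N{\left(K,R \right)} = 5 - \sqrt{1 + K}$ ($N{\left(K,R \right)} = 5 - \sqrt{K + 1} = 5 - \sqrt{1 + K}$)
$O{\left(-2 \right)} N{\left(9,0 \right)} + 41 = \left(-6\right) \left(-2\right) \left(5 - \sqrt{1 + 9}\right) + 41 = 12 \left(5 - \sqrt{10}\right) + 41 = \left(60 - 12 \sqrt{10}\right) + 41 = 101 - 12 \sqrt{10}$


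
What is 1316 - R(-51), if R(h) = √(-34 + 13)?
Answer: 1316 - I*√21 ≈ 1316.0 - 4.5826*I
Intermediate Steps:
R(h) = I*√21 (R(h) = √(-21) = I*√21)
1316 - R(-51) = 1316 - I*√21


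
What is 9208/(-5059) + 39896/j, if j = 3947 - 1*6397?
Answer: -112196732/6197275 ≈ -18.104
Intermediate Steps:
j = -2450 (j = 3947 - 6397 = -2450)
9208/(-5059) + 39896/j = 9208/(-5059) + 39896/(-2450) = 9208*(-1/5059) + 39896*(-1/2450) = -9208/5059 - 19948/1225 = -112196732/6197275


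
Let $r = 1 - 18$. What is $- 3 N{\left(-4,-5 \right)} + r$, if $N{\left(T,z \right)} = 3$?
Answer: $-26$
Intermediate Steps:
$r = -17$ ($r = 1 - 18 = -17$)
$- 3 N{\left(-4,-5 \right)} + r = \left(-3\right) 3 - 17 = -9 - 17 = -26$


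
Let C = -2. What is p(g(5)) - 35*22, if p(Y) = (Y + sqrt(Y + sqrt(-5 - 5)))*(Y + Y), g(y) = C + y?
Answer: -752 + 6*sqrt(3 + I*sqrt(10)) ≈ -740.49 + 4.9457*I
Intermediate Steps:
g(y) = -2 + y
p(Y) = 2*Y*(Y + sqrt(Y + I*sqrt(10))) (p(Y) = (Y + sqrt(Y + sqrt(-10)))*(2*Y) = (Y + sqrt(Y + I*sqrt(10)))*(2*Y) = 2*Y*(Y + sqrt(Y + I*sqrt(10))))
p(g(5)) - 35*22 = 2*(-2 + 5)*((-2 + 5) + sqrt((-2 + 5) + I*sqrt(10))) - 35*22 = 2*3*(3 + sqrt(3 + I*sqrt(10))) - 770 = (18 + 6*sqrt(3 + I*sqrt(10))) - 770 = -752 + 6*sqrt(3 + I*sqrt(10))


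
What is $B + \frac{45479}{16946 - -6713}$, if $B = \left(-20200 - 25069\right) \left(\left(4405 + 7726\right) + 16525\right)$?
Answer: $- \frac{30691128184297}{23659} \approx -1.2972 \cdot 10^{9}$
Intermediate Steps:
$B = -1297228464$ ($B = - 45269 \left(12131 + 16525\right) = \left(-45269\right) 28656 = -1297228464$)
$B + \frac{45479}{16946 - -6713} = -1297228464 + \frac{45479}{16946 - -6713} = -1297228464 + \frac{45479}{16946 + 6713} = -1297228464 + \frac{45479}{23659} = - \frac{30691128184297}{23659}$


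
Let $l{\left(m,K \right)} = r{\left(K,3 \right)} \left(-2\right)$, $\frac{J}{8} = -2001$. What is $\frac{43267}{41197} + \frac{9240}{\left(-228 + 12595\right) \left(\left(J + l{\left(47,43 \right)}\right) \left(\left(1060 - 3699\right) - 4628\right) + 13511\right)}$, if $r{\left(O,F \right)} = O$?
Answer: $\frac{62587913303552581}{59593552792761091} \approx 1.0502$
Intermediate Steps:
$J = -16008$ ($J = 8 \left(-2001\right) = -16008$)
$l{\left(m,K \right)} = - 2 K$ ($l{\left(m,K \right)} = K \left(-2\right) = - 2 K$)
$\frac{43267}{41197} + \frac{9240}{\left(-228 + 12595\right) \left(\left(J + l{\left(47,43 \right)}\right) \left(\left(1060 - 3699\right) - 4628\right) + 13511\right)} = \frac{43267}{41197} + \frac{9240}{\left(-228 + 12595\right) \left(\left(-16008 - 86\right) \left(\left(1060 - 3699\right) - 4628\right) + 13511\right)} = 43267 \cdot \frac{1}{41197} + \frac{9240}{12367 \left(\left(-16008 - 86\right) \left(\left(1060 - 3699\right) - 4628\right) + 13511\right)} = \frac{43267}{41197} + \frac{9240}{12367 \left(- 16094 \left(-2639 - 4628\right) + 13511\right)} = \frac{43267}{41197} + \frac{9240}{12367 \left(\left(-16094\right) \left(-7267\right) + 13511\right)} = \frac{43267}{41197} + \frac{9240}{12367 \left(116955098 + 13511\right)} = \frac{43267}{41197} + \frac{9240}{12367 \cdot 116968609} = \frac{43267}{41197} + \frac{9240}{1446550787503} = \frac{62587913303552581}{59593552792761091}$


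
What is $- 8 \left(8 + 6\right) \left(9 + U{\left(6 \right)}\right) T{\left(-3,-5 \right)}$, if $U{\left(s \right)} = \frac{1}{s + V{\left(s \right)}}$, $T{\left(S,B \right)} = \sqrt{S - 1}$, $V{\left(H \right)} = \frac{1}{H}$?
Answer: $- \frac{75936 i}{37} \approx - 2052.3 i$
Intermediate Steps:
$T{\left(S,B \right)} = \sqrt{-1 + S}$
$U{\left(s \right)} = \frac{1}{s + \frac{1}{s}}$
$- 8 \left(8 + 6\right) \left(9 + U{\left(6 \right)}\right) T{\left(-3,-5 \right)} = - 8 \left(8 + 6\right) \left(9 + \frac{6}{1 + 6^{2}}\right) \sqrt{-1 - 3} = - 8 \cdot 14 \left(9 + \frac{6}{1 + 36}\right) \sqrt{-4} = - 8 \cdot 14 \left(9 + \frac{6}{37}\right) 2 i = - 8 \cdot 14 \cdot \frac{339}{37} \cdot 2 i = \left(-8\right) \frac{4746}{37} \cdot 2 i = - \frac{37968 \cdot 2 i}{37} = - \frac{75936 i}{37}$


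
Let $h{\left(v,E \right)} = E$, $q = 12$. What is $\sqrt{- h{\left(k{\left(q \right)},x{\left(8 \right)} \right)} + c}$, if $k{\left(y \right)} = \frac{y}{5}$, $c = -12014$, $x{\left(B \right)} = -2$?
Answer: $2 i \sqrt{3003} \approx 109.6 i$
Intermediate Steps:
$k{\left(y \right)} = \frac{y}{5}$ ($k{\left(y \right)} = y \frac{1}{5} = \frac{y}{5}$)
$\sqrt{- h{\left(k{\left(q \right)},x{\left(8 \right)} \right)} + c} = \sqrt{\left(-1\right) \left(-2\right) - 12014} = \sqrt{2 - 12014} = \sqrt{-12012} = 2 i \sqrt{3003}$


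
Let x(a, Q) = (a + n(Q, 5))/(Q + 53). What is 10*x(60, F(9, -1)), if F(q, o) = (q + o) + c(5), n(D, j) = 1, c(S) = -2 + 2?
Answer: 10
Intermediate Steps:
c(S) = 0
F(q, o) = o + q (F(q, o) = (q + o) + 0 = (o + q) + 0 = o + q)
x(a, Q) = (1 + a)/(53 + Q) (x(a, Q) = (a + 1)/(Q + 53) = (1 + a)/(53 + Q))
10*x(60, F(9, -1)) = 10*((1 + 60)/(53 + (-1 + 9))) = 10*(61/(53 + 8)) = 10*(61/61) = 10*((1/61)*61) = 10*1 = 10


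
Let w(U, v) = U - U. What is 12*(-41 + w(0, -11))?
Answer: -492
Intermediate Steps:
w(U, v) = 0
12*(-41 + w(0, -11)) = 12*(-41 + 0) = 12*(-41) = -492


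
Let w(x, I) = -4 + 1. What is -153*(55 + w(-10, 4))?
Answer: -7956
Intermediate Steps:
w(x, I) = -3
-153*(55 + w(-10, 4)) = -153*(55 - 3) = -153*52 = -7956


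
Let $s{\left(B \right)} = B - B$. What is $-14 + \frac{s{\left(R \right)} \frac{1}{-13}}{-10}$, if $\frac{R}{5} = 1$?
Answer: $-14$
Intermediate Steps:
$R = 5$ ($R = 5 \cdot 1 = 5$)
$s{\left(B \right)} = 0$
$-14 + \frac{s{\left(R \right)} \frac{1}{-13}}{-10} = -14 + \frac{0 \frac{1}{-13}}{-10} = -14 - \frac{0 \left(- \frac{1}{13}\right)}{10} = -14 - 0 = -14 + 0 = -14$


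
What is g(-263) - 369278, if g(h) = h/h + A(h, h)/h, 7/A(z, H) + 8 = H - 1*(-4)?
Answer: -25931000210/70221 ≈ -3.6928e+5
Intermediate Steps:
A(z, H) = 7/(-4 + H) (A(z, H) = 7/(-8 + (H - 1*(-4))) = 7/(-8 + (H + 4)) = 7/(-8 + (4 + H)) = 7/(-4 + H))
g(h) = 1 + 7/(h*(-4 + h)) (g(h) = h/h + (7/(-4 + h))/h = 1 + 7/(h*(-4 + h)))
g(-263) - 369278 = (7 - 263*(-4 - 263))/((-263)*(-4 - 263)) - 369278 = -1/263*(7 - 263*(-267))/(-267) - 369278 = -1/263*(-1/267)*(7 + 70221) - 369278 = -1/263*(-1/267)*70228 - 369278 = 70228/70221 - 369278 = -25931000210/70221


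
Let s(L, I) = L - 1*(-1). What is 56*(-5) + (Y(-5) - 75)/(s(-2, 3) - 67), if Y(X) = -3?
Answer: -9481/34 ≈ -278.85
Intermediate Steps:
s(L, I) = 1 + L (s(L, I) = L + 1 = 1 + L)
56*(-5) + (Y(-5) - 75)/(s(-2, 3) - 67) = 56*(-5) + (-3 - 75)/((1 - 2) - 67) = -280 - 78/(-1 - 67) = -280 - 78/(-68) = -280 - 78*(-1/68) = -280 + 39/34 = -9481/34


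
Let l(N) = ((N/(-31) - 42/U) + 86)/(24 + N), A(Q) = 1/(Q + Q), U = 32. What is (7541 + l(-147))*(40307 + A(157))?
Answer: 5822158331747429/19156512 ≈ 3.0393e+8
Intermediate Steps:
A(Q) = 1/(2*Q)
l(N) = (1355/16 - N/31)/(24 + N) (l(N) = ((N/(-31) - 42/32) + 86)/(24 + N) = ((N*(-1/31) - 42*1/32) + 86)/(24 + N) = ((-N/31 - 21/16) + 86)/(24 + N) = ((-21/16 - N/31) + 86)/(24 + N) = (1355/16 - N/31)/(24 + N))
(7541 + l(-147))*(40307 + A(157)) = (7541 + (42005 - 16*(-147))/(496*(24 - 147)))*(40307 + (½)/157) = (7541 + (1/496)*(42005 + 2352)/(-123))*(40307 + (½)*(1/157)) = (7541 + (1/496)*(-1/123)*44357)*(40307 + 1/314) = (7541 - 44357/61008)*(12656399/314) = (460016971/61008)*(12656399/314) = 5822158331747429/19156512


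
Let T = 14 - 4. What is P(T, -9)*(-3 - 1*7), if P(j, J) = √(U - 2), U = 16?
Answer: -10*√14 ≈ -37.417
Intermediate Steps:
T = 10
P(j, J) = √14 (P(j, J) = √(16 - 2) = √14)
P(T, -9)*(-3 - 1*7) = √14*(-3 - 1*7) = √14*(-3 - 7) = √14*(-10) = -10*√14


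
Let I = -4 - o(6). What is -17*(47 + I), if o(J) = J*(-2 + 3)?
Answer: -629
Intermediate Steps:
o(J) = J (o(J) = J*1 = J)
I = -10 (I = -4 - 1*6 = -4 - 6 = -10)
-17*(47 + I) = -17*(47 - 10) = -17*37 = -629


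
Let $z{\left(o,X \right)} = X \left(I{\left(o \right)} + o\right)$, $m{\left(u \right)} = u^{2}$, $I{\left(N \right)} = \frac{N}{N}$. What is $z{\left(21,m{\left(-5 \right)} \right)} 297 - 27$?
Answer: $163323$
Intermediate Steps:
$I{\left(N \right)} = 1$
$z{\left(o,X \right)} = X \left(1 + o\right)$
$z{\left(21,m{\left(-5 \right)} \right)} 297 - 27 = \left(-5\right)^{2} \left(1 + 21\right) 297 - 27 = 25 \cdot 22 \cdot 297 - 27 = 550 \cdot 297 - 27 = 163350 - 27 = 163323$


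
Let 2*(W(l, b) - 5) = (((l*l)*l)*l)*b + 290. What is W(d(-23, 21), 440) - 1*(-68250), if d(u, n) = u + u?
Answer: 985108720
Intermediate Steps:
d(u, n) = 2*u
W(l, b) = 150 + b*l**4/2 (W(l, b) = 5 + ((((l*l)*l)*l)*b + 290)/2 = 5 + (((l**2*l)*l)*b + 290)/2 = 5 + ((l**3*l)*b + 290)/2 = 5 + (l**4*b + 290)/2 = 5 + (b*l**4 + 290)/2 = 5 + (290 + b*l**4)/2 = 5 + (145 + b*l**4/2) = 150 + b*l**4/2)
W(d(-23, 21), 440) - 1*(-68250) = (150 + (1/2)*440*(2*(-23))**4) - 1*(-68250) = (150 + (1/2)*440*(-46)**4) + 68250 = (150 + (1/2)*440*4477456) + 68250 = (150 + 985040320) + 68250 = 985040470 + 68250 = 985108720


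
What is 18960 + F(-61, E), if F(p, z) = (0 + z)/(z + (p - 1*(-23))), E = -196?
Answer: 2218418/117 ≈ 18961.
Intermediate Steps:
F(p, z) = z/(23 + p + z) (F(p, z) = z/(z + (p + 23)) = z/(z + (23 + p)) = z/(23 + p + z))
18960 + F(-61, E) = 18960 - 196/(23 - 61 - 196) = 18960 - 196/(-234) = 18960 - 196*(-1/234) = 18960 + 98/117 = 2218418/117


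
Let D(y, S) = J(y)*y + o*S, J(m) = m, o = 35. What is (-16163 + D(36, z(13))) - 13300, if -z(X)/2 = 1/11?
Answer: -309907/11 ≈ -28173.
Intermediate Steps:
z(X) = -2/11
D(y, S) = y² + 35*S (D(y, S) = y*y + 35*S = y² + 35*S)
(-16163 + D(36, z(13))) - 13300 = (-16163 + (36² + 35*(-2/11))) - 13300 = (-16163 + (1296 - 70/11)) - 13300 = (-16163 + 14186/11) - 13300 = -163607/11 - 13300 = -309907/11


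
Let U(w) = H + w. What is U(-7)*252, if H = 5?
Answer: -504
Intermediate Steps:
U(w) = 5 + w
U(-7)*252 = (5 - 7)*252 = -2*252 = -504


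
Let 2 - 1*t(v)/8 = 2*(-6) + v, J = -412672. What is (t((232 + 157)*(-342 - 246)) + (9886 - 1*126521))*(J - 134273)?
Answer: -937098917685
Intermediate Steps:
t(v) = 112 - 8*v (t(v) = 16 - 8*(2*(-6) + v) = 16 - 8*(-12 + v) = 16 + (96 - 8*v) = 112 - 8*v)
(t((232 + 157)*(-342 - 246)) + (9886 - 1*126521))*(J - 134273) = ((112 - 8*(232 + 157)*(-342 - 246)) + (9886 - 1*126521))*(-412672 - 134273) = ((112 - 3112*(-588)) + (9886 - 126521))*(-546945) = ((112 - 8*(-228732)) - 116635)*(-546945) = ((112 + 1829856) - 116635)*(-546945) = (1829968 - 116635)*(-546945) = 1713333*(-546945) = -937098917685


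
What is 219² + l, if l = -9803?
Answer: 38158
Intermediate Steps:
219² + l = 219² - 9803 = 47961 - 9803 = 38158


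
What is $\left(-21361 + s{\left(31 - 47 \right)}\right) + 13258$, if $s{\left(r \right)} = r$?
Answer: $-8119$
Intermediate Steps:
$\left(-21361 + s{\left(31 - 47 \right)}\right) + 13258 = \left(-21361 + \left(31 - 47\right)\right) + 13258 = \left(-21361 - 16\right) + 13258 = -21377 + 13258 = -8119$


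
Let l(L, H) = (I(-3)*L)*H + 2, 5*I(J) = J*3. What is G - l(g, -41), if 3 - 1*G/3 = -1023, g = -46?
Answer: 32354/5 ≈ 6470.8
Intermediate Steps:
I(J) = 3*J/5 (I(J) = (J*3)/5 = (3*J)/5 = 3*J/5)
G = 3078 (G = 9 - 3*(-1023) = 9 + 3069 = 3078)
l(L, H) = 2 - 9*H*L/5 (l(L, H) = (((⅗)*(-3))*L)*H + 2 = (-9*L/5)*H + 2 = -9*H*L/5 + 2 = 2 - 9*H*L/5)
G - l(g, -41) = 3078 - (2 - 9/5*(-41)*(-46)) = 3078 - (2 - 16974/5) = 3078 - 1*(-16964/5) = 3078 + 16964/5 = 32354/5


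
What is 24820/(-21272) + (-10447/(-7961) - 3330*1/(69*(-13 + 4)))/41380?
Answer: -70511336925883/60440150670780 ≈ -1.1666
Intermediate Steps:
24820/(-21272) + (-10447/(-7961) - 3330*1/(69*(-13 + 4)))/41380 = 24820*(-1/21272) + (-10447*(-1/7961) - 3330/((-9*69)))*(1/41380) = -6205/5318 + (10447/7961 - 3330/(-621))*(1/41380) = -6205/5318 + (10447/7961 - 3330*(-1/621))*(1/41380) = -6205/5318 + (10447/7961 + 370/69)*(1/41380) = -6205/5318 + (3666413/549309)*(1/41380) = -6205/5318 + 3666413/22730406420 = -70511336925883/60440150670780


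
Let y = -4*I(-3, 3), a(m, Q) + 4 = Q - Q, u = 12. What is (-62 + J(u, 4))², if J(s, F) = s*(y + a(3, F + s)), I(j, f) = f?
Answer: 64516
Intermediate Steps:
a(m, Q) = -4 (a(m, Q) = -4 + (Q - Q) = -4 + 0 = -4)
y = -12 (y = -4*3 = -12)
J(s, F) = -16*s (J(s, F) = s*(-12 - 4) = s*(-16) = -16*s)
(-62 + J(u, 4))² = (-62 - 16*12)² = (-62 - 192)² = (-254)² = 64516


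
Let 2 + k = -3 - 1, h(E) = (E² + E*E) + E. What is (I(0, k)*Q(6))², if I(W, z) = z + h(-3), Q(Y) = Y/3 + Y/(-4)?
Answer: 81/4 ≈ 20.250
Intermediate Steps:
Q(Y) = Y/12 (Q(Y) = Y*(⅓) + Y*(-¼) = Y/3 - Y/4 = Y/12)
h(E) = E + 2*E² (h(E) = (E² + E²) + E = 2*E² + E = E + 2*E²)
k = -6 (k = -2 + (-3 - 1) = -2 - 4 = -6)
I(W, z) = 15 + z (I(W, z) = z - 3*(1 + 2*(-3)) = z - 3*(1 - 6) = z - 3*(-5) = z + 15 = 15 + z)
(I(0, k)*Q(6))² = ((15 - 6)*((1/12)*6))² = (9*(½))² = (9/2)² = 81/4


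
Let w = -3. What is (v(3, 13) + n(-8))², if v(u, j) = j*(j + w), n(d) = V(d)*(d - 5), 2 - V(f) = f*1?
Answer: 0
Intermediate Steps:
V(f) = 2 - f
n(d) = (-5 + d)*(2 - d) (n(d) = (2 - d)*(d - 5) = (2 - d)*(-5 + d) = (-5 + d)*(2 - d))
v(u, j) = j*(-3 + j) (v(u, j) = j*(j - 3) = j*(-3 + j))
(v(3, 13) + n(-8))² = (13*(-3 + 13) - (-5 - 8)*(-2 - 8))² = (13*10 - 1*(-13)*(-10))² = (130 - 130)² = 0² = 0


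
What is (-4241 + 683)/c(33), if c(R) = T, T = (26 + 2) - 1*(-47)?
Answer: -1186/25 ≈ -47.440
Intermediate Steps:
T = 75 (T = 28 + 47 = 75)
c(R) = 75
(-4241 + 683)/c(33) = (-4241 + 683)/75 = -3558*1/75 = -1186/25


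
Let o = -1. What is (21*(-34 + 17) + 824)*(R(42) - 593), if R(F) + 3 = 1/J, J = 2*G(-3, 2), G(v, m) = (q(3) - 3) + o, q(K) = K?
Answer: -557131/2 ≈ -2.7857e+5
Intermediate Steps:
G(v, m) = -1 (G(v, m) = (3 - 3) - 1 = 0 - 1 = -1)
J = -2 (J = 2*(-1) = -2)
R(F) = -7/2 (R(F) = -3 + 1/(-2) = -3 - 1/2 = -7/2)
(21*(-34 + 17) + 824)*(R(42) - 593) = (21*(-34 + 17) + 824)*(-7/2 - 593) = (21*(-17) + 824)*(-1193/2) = (-357 + 824)*(-1193/2) = 467*(-1193/2) = -557131/2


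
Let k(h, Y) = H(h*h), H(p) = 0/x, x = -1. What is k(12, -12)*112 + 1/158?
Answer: 1/158 ≈ 0.0063291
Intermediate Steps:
H(p) = 0 (H(p) = 0/(-1) = 0*(-1) = 0)
k(h, Y) = 0
k(12, -12)*112 + 1/158 = 0*112 + 1/158 = 0 + 1/158 = 1/158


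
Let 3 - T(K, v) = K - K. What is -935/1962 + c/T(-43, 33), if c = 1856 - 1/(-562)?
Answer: 170411068/275661 ≈ 618.19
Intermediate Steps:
c = 1043073/562 (c = 1856 - 1*(-1/562) = 1856 + 1/562 = 1043073/562 ≈ 1856.0)
T(K, v) = 3 (T(K, v) = 3 - (K - K) = 3 - 1*0 = 3 + 0 = 3)
-935/1962 + c/T(-43, 33) = -935/1962 + (1043073/562)/3 = -935*1/1962 + (1043073/562)*(⅓) = -935/1962 + 347691/562 = 170411068/275661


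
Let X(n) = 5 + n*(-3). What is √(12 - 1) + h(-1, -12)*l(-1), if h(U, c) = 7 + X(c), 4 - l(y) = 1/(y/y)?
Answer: 144 + √11 ≈ 147.32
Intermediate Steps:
l(y) = 3 (l(y) = 4 - 1/(y/y) = 4 - 1/1 = 4 - 1*1 = 4 - 1 = 3)
X(n) = 5 - 3*n
h(U, c) = 12 - 3*c (h(U, c) = 7 + (5 - 3*c) = 12 - 3*c)
√(12 - 1) + h(-1, -12)*l(-1) = √(12 - 1) + (12 - 3*(-12))*3 = √11 + (12 + 36)*3 = √11 + 48*3 = √11 + 144 = 144 + √11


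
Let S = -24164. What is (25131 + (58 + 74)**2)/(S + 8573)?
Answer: -14185/5197 ≈ -2.7295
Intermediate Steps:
(25131 + (58 + 74)**2)/(S + 8573) = (25131 + (58 + 74)**2)/(-24164 + 8573) = (25131 + 132**2)/(-15591) = (25131 + 17424)*(-1/15591) = 42555*(-1/15591) = -14185/5197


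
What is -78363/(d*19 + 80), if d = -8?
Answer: 8707/8 ≈ 1088.4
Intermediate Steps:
-78363/(d*19 + 80) = -78363/(-8*19 + 80) = -78363/(-152 + 80) = -78363/(-72) = -78363*(-1/72) = 8707/8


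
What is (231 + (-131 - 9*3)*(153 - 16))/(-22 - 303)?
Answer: 4283/65 ≈ 65.892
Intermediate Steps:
(231 + (-131 - 9*3)*(153 - 16))/(-22 - 303) = (231 + (-131 - 27)*137)/(-325) = (231 - 158*137)*(-1/325) = (231 - 21646)*(-1/325) = -21415*(-1/325) = 4283/65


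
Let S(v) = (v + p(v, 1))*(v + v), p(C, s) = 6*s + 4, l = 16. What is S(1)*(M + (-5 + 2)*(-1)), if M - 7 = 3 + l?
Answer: 638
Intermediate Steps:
M = 26 (M = 7 + (3 + 16) = 7 + 19 = 26)
p(C, s) = 4 + 6*s
S(v) = 2*v*(10 + v) (S(v) = (v + (4 + 6*1))*(v + v) = (v + (4 + 6))*(2*v) = (v + 10)*(2*v) = (10 + v)*(2*v) = 2*v*(10 + v))
S(1)*(M + (-5 + 2)*(-1)) = (2*1*(10 + 1))*(26 + (-5 + 2)*(-1)) = (2*1*11)*(26 - 3*(-1)) = 22*(26 + 3) = 22*29 = 638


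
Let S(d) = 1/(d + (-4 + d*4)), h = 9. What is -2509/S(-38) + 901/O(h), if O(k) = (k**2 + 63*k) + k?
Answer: 319793023/657 ≈ 4.8675e+5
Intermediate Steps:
O(k) = k**2 + 64*k
S(d) = 1/(-4 + 5*d) (S(d) = 1/(d + (-4 + 4*d)) = 1/(-4 + 5*d))
-2509/S(-38) + 901/O(h) = -2509/(1/(-4 + 5*(-38))) + 901/((9*(64 + 9))) = -2509/(1/(-4 - 190)) + 901/((9*73)) = -2509/(1/(-194)) + 901/657 = -2509/(-1/194) + 901*(1/657) = -2509*(-194) + 901/657 = 486746 + 901/657 = 319793023/657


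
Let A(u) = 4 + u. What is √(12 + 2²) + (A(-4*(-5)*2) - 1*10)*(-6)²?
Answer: 1228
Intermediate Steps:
√(12 + 2²) + (A(-4*(-5)*2) - 1*10)*(-6)² = √(12 + 2²) + ((4 - 4*(-5)*2) - 1*10)*(-6)² = √(12 + 4) + ((4 + 20*2) - 10)*36 = √16 + ((4 + 40) - 10)*36 = 4 + (44 - 10)*36 = 4 + 34*36 = 4 + 1224 = 1228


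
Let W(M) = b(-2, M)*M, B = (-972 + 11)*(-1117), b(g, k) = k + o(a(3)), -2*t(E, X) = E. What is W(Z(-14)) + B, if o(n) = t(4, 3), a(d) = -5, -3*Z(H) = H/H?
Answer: 9660940/9 ≈ 1.0734e+6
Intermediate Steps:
t(E, X) = -E/2
Z(H) = -⅓ (Z(H) = -H/(3*H) = -⅓*1 = -⅓)
o(n) = -2 (o(n) = -½*4 = -2)
b(g, k) = -2 + k (b(g, k) = k - 2 = -2 + k)
B = 1073437 (B = -961*(-1117) = 1073437)
W(M) = M*(-2 + M) (W(M) = (-2 + M)*M = M*(-2 + M))
W(Z(-14)) + B = -(-2 - ⅓)/3 + 1073437 = -⅓*(-7/3) + 1073437 = 7/9 + 1073437 = 9660940/9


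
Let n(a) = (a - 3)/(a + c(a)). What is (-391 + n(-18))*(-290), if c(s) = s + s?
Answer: 1019495/9 ≈ 1.1328e+5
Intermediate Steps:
c(s) = 2*s
n(a) = (-3 + a)/(3*a) (n(a) = (a - 3)/(a + 2*a) = (-3 + a)/((3*a)) = (-3 + a)*(1/(3*a)) = (-3 + a)/(3*a))
(-391 + n(-18))*(-290) = (-391 + (1/3)*(-3 - 18)/(-18))*(-290) = (-391 + (1/3)*(-1/18)*(-21))*(-290) = (-391 + 7/18)*(-290) = -7031/18*(-290) = 1019495/9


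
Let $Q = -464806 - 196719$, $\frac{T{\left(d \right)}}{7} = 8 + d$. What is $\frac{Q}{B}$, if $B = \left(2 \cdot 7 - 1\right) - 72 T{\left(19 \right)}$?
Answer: $\frac{132305}{2719} \approx 48.659$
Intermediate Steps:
$T{\left(d \right)} = 56 + 7 d$ ($T{\left(d \right)} = 7 \left(8 + d\right) = 56 + 7 d$)
$B = -13595$ ($B = \left(2 \cdot 7 - 1\right) - 72 \left(56 + 7 \cdot 19\right) = \left(14 - 1\right) - 72 \left(56 + 133\right) = 13 - 13608 = -13595$)
$Q = -661525$
$\frac{Q}{B} = - \frac{661525}{-13595} = \left(-661525\right) \left(- \frac{1}{13595}\right) = \frac{132305}{2719}$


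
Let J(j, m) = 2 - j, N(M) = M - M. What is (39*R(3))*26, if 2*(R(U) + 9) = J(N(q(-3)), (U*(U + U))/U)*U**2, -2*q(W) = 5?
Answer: 0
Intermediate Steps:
q(W) = -5/2 (q(W) = -1/2*5 = -5/2)
N(M) = 0
R(U) = -9 + U**2 (R(U) = -9 + ((2 - 1*0)*U**2)/2 = -9 + ((2 + 0)*U**2)/2 = -9 + (2*U**2)/2 = -9 + U**2)
(39*R(3))*26 = (39*(-9 + 3**2))*26 = (39*(-9 + 9))*26 = (39*0)*26 = 0*26 = 0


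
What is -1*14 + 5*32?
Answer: 146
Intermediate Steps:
-1*14 + 5*32 = -14 + 160 = 146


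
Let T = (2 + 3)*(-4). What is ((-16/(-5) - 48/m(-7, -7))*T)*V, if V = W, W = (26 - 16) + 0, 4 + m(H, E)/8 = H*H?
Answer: -1840/3 ≈ -613.33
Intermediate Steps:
m(H, E) = -32 + 8*H**2 (m(H, E) = -32 + 8*(H*H) = -32 + 8*H**2)
W = 10 (W = 10 + 0 = 10)
T = -20 (T = 5*(-4) = -20)
V = 10
((-16/(-5) - 48/m(-7, -7))*T)*V = ((-16/(-5) - 48/(-32 + 8*(-7)**2))*(-20))*10 = ((-16*(-1/5) - 48/(-32 + 8*49))*(-20))*10 = ((16/5 - 48/(-32 + 392))*(-20))*10 = ((16/5 - 48/360)*(-20))*10 = ((16/5 - 48*1/360)*(-20))*10 = ((16/5 - 2/15)*(-20))*10 = ((46/15)*(-20))*10 = -184/3*10 = -1840/3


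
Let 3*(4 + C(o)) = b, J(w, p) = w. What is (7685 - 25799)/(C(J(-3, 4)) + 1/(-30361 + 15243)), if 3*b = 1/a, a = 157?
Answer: 386946449676/85433231 ≈ 4529.2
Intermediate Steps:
b = 1/471 (b = (1/3)/157 = (1/3)*(1/157) = 1/471 ≈ 0.0021231)
C(o) = -5651/1413 (C(o) = -4 + (1/3)*(1/471) = -4 + 1/1413 = -5651/1413)
(7685 - 25799)/(C(J(-3, 4)) + 1/(-30361 + 15243)) = (7685 - 25799)/(-5651/1413 + 1/(-30361 + 15243)) = -18114/(-5651/1413 + 1/(-15118)) = -18114/(-5651/1413 - 1/15118) = -18114/(-85433231/21361734) = -18114*(-21361734/85433231) = 386946449676/85433231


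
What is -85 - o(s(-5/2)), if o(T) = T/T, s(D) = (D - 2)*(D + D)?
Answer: -86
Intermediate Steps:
s(D) = 2*D*(-2 + D) (s(D) = (-2 + D)*(2*D) = 2*D*(-2 + D))
o(T) = 1
-85 - o(s(-5/2)) = -85 - 1*1 = -85 - 1 = -86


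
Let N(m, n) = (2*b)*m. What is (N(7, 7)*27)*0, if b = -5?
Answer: 0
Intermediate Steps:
N(m, n) = -10*m (N(m, n) = (2*(-5))*m = -10*m)
(N(7, 7)*27)*0 = (-10*7*27)*0 = -70*27*0 = -1890*0 = 0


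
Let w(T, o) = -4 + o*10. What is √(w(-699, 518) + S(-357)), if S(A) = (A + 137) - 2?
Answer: √4954 ≈ 70.385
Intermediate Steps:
w(T, o) = -4 + 10*o
S(A) = 135 + A (S(A) = (137 + A) - 2 = 135 + A)
√(w(-699, 518) + S(-357)) = √((-4 + 10*518) + (135 - 357)) = √((-4 + 5180) - 222) = √(5176 - 222) = √4954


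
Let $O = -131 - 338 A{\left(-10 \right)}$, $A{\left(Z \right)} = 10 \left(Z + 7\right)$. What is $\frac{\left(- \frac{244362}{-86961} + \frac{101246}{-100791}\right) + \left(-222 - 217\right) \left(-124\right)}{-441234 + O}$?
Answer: $- \frac{159047055850924}{1259879343488325} \approx -0.12624$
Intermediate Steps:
$A{\left(Z \right)} = 70 + 10 Z$ ($A{\left(Z \right)} = 10 \left(7 + Z\right) = 70 + 10 Z$)
$O = 10009$ ($O = -131 - 338 \left(70 + 10 \left(-10\right)\right) = -131 - 338 \left(70 - 100\right) = -131 - -10140 = -131 + 10140 = 10009$)
$\frac{\left(- \frac{244362}{-86961} + \frac{101246}{-100791}\right) + \left(-222 - 217\right) \left(-124\right)}{-441234 + O} = \frac{\left(- \frac{244362}{-86961} + \frac{101246}{-100791}\right) + \left(-222 - 217\right) \left(-124\right)}{-441234 + 10009} = \frac{\left(\left(-244362\right) \left(- \frac{1}{86961}\right) + 101246 \left(- \frac{1}{100791}\right)\right) - -54436}{-431225} = \left(\left(\frac{81454}{28987} - \frac{101246}{100791}\right) + 54436\right) \left(- \frac{1}{431225}\right) = \left(\frac{5275012312}{2921628717} + 54436\right) \left(- \frac{1}{431225}\right) = \frac{159047055850924}{2921628717} \left(- \frac{1}{431225}\right) = - \frac{159047055850924}{1259879343488325}$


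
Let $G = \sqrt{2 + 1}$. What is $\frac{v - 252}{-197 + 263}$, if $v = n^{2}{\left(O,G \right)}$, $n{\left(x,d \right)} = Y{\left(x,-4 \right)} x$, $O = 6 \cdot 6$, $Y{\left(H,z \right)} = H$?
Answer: $\frac{279894}{11} \approx 25445.0$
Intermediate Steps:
$O = 36$
$G = \sqrt{3} \approx 1.732$
$n{\left(x,d \right)} = x^{2}$ ($n{\left(x,d \right)} = x x = x^{2}$)
$v = 1679616$ ($v = \left(36^{2}\right)^{2} = 1296^{2} = 1679616$)
$\frac{v - 252}{-197 + 263} = \frac{1679616 - 252}{-197 + 263} = \frac{1679616 - 252}{66} = 1679364 \cdot \frac{1}{66} = \frac{279894}{11}$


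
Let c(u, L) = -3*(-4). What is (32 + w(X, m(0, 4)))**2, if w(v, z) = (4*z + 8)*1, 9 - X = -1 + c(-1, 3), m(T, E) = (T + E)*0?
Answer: 1600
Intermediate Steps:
m(T, E) = 0 (m(T, E) = (E + T)*0 = 0)
c(u, L) = 12
X = -2 (X = 9 - (-1 + 12) = 9 - 1*11 = 9 - 11 = -2)
w(v, z) = 8 + 4*z (w(v, z) = (8 + 4*z)*1 = 8 + 4*z)
(32 + w(X, m(0, 4)))**2 = (32 + (8 + 4*0))**2 = (32 + (8 + 0))**2 = (32 + 8)**2 = 40**2 = 1600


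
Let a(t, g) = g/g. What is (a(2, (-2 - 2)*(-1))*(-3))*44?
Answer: -132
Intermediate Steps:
a(t, g) = 1
(a(2, (-2 - 2)*(-1))*(-3))*44 = (1*(-3))*44 = -3*44 = -132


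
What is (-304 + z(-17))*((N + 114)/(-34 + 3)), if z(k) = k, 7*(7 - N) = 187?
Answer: 211860/217 ≈ 976.31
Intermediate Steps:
N = -138/7 (N = 7 - 1/7*187 = 7 - 187/7 = -138/7 ≈ -19.714)
(-304 + z(-17))*((N + 114)/(-34 + 3)) = (-304 - 17)*((-138/7 + 114)/(-34 + 3)) = -211860/(7*(-31)) = -211860*(-1)/(7*31) = -321*(-660/217) = 211860/217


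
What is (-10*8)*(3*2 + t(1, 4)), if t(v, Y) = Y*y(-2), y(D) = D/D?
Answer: -800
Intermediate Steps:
y(D) = 1
t(v, Y) = Y (t(v, Y) = Y*1 = Y)
(-10*8)*(3*2 + t(1, 4)) = (-10*8)*(3*2 + 4) = -80*(6 + 4) = -80*10 = -800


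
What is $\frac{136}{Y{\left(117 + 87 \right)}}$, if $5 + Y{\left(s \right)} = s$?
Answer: $\frac{136}{199} \approx 0.68342$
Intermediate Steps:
$Y{\left(s \right)} = -5 + s$
$\frac{136}{Y{\left(117 + 87 \right)}} = \frac{136}{-5 + \left(117 + 87\right)} = \frac{136}{-5 + 204} = \frac{136}{199}$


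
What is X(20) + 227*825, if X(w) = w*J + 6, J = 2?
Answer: 187321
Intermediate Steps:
X(w) = 6 + 2*w (X(w) = w*2 + 6 = 2*w + 6 = 6 + 2*w)
X(20) + 227*825 = (6 + 2*20) + 227*825 = (6 + 40) + 187275 = 46 + 187275 = 187321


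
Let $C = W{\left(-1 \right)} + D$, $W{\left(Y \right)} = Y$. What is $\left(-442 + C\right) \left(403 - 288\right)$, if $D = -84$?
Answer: $-60605$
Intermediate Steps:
$C = -85$ ($C = -1 - 84 = -85$)
$\left(-442 + C\right) \left(403 - 288\right) = \left(-442 - 85\right) \left(403 - 288\right) = \left(-527\right) 115 = -60605$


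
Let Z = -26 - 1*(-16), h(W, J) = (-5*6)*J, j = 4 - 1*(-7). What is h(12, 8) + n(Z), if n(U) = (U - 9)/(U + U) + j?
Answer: -4561/20 ≈ -228.05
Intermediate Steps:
j = 11 (j = 4 + 7 = 11)
h(W, J) = -30*J
Z = -10 (Z = -26 + 16 = -10)
n(U) = 11 + (-9 + U)/(2*U) (n(U) = (U - 9)/(U + U) + 11 = (-9 + U)/((2*U)) + 11 = (-9 + U)*(1/(2*U)) + 11 = (-9 + U)/(2*U) + 11 = 11 + (-9 + U)/(2*U))
h(12, 8) + n(Z) = -30*8 + (½)*(-9 + 23*(-10))/(-10) = -240 + (½)*(-⅒)*(-9 - 230) = -240 + (½)*(-⅒)*(-239) = -240 + 239/20 = -4561/20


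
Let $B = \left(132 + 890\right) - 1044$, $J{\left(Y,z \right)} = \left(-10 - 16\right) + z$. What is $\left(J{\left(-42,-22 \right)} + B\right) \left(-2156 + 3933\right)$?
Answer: $-124390$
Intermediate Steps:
$J{\left(Y,z \right)} = -26 + z$
$B = -22$ ($B = 1022 - 1044 = -22$)
$\left(J{\left(-42,-22 \right)} + B\right) \left(-2156 + 3933\right) = \left(\left(-26 - 22\right) - 22\right) \left(-2156 + 3933\right) = \left(-48 - 22\right) 1777 = \left(-70\right) 1777 = -124390$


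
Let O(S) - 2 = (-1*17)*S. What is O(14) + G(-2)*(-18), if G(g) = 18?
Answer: -560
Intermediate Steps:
O(S) = 2 - 17*S (O(S) = 2 + (-1*17)*S = 2 - 17*S)
O(14) + G(-2)*(-18) = (2 - 17*14) + 18*(-18) = (2 - 238) - 324 = -236 - 324 = -560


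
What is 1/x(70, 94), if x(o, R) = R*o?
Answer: 1/6580 ≈ 0.00015198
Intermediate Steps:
1/x(70, 94) = 1/(94*70) = 1/6580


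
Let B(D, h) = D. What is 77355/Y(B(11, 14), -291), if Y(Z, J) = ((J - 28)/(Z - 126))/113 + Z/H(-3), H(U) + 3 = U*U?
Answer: 6031369350/144859 ≈ 41636.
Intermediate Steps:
H(U) = -3 + U**2 (H(U) = -3 + U*U = -3 + U**2)
Y(Z, J) = Z/6 + (-28 + J)/(113*(-126 + Z)) (Y(Z, J) = ((J - 28)/(Z - 126))/113 + Z/(-3 + (-3)**2) = ((-28 + J)/(-126 + Z))*(1/113) + Z/(-3 + 9) = ((-28 + J)/(-126 + Z))*(1/113) + Z/6 = (-28 + J)/(113*(-126 + Z)) + Z*(1/6) = (-28 + J)/(113*(-126 + Z)) + Z/6 = Z/6 + (-28 + J)/(113*(-126 + Z)))
77355/Y(B(11, 14), -291) = 77355/(((-168 - 14238*11 + 6*(-291) + 113*11**2)/(678*(-126 + 11)))) = 77355/(((1/678)*(-168 - 156618 - 1746 + 113*121)/(-115))) = 77355/(((1/678)*(-1/115)*(-168 - 156618 - 1746 + 13673))) = 77355/(((1/678)*(-1/115)*(-144859))) = 77355/(144859/77970) = 77355*(77970/144859) = 6031369350/144859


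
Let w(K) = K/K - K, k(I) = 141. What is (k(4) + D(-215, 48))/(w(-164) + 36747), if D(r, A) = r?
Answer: -37/18456 ≈ -0.0020048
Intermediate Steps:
w(K) = 1 - K
(k(4) + D(-215, 48))/(w(-164) + 36747) = (141 - 215)/((1 - 1*(-164)) + 36747) = -74/((1 + 164) + 36747) = -74/(165 + 36747) = -74/36912 = -74*1/36912 = -37/18456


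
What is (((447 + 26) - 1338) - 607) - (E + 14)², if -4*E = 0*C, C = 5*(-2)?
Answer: -1668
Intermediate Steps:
C = -10
E = 0 (E = -0*(-10) = -¼*0 = 0)
(((447 + 26) - 1338) - 607) - (E + 14)² = (((447 + 26) - 1338) - 607) - (0 + 14)² = ((473 - 1338) - 607) - 1*14² = (-865 - 607) - 1*196 = -1472 - 196 = -1668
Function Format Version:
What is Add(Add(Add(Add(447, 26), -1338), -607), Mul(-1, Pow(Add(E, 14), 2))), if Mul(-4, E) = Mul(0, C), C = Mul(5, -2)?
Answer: -1668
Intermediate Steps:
C = -10
E = 0 (E = Mul(Rational(-1, 4), Mul(0, -10)) = Mul(Rational(-1, 4), 0) = 0)
Add(Add(Add(Add(447, 26), -1338), -607), Mul(-1, Pow(Add(E, 14), 2))) = Add(Add(Add(Add(447, 26), -1338), -607), Mul(-1, Pow(Add(0, 14), 2))) = Add(Add(Add(473, -1338), -607), Mul(-1, Pow(14, 2))) = Add(Add(-865, -607), Mul(-1, 196)) = Add(-1472, -196) = -1668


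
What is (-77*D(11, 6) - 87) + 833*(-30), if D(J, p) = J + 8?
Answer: -26540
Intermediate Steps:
D(J, p) = 8 + J
(-77*D(11, 6) - 87) + 833*(-30) = (-77*(8 + 11) - 87) + 833*(-30) = (-77*19 - 87) - 24990 = (-1463 - 87) - 24990 = -1550 - 24990 = -26540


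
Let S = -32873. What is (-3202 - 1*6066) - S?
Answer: 23605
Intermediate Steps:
(-3202 - 1*6066) - S = (-3202 - 1*6066) - 1*(-32873) = (-3202 - 6066) + 32873 = -9268 + 32873 = 23605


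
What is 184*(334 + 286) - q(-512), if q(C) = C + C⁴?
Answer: -68719362144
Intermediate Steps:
184*(334 + 286) - q(-512) = 184*(334 + 286) - (-512 + (-512)⁴) = 184*620 - (-512 + 68719476736) = 114080 - 1*68719476224 = 114080 - 68719476224 = -68719362144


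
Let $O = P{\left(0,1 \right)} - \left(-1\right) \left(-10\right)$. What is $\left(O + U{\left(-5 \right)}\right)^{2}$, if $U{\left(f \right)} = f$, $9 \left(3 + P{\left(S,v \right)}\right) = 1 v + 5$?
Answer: $\frac{2704}{9} \approx 300.44$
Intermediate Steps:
$P{\left(S,v \right)} = - \frac{22}{9} + \frac{v}{9}$ ($P{\left(S,v \right)} = -3 + \frac{1 v + 5}{9} = -3 + \frac{v + 5}{9} = -3 + \frac{5 + v}{9} = -3 + \left(\frac{5}{9} + \frac{v}{9}\right) = - \frac{22}{9} + \frac{v}{9}$)
$O = - \frac{37}{3}$ ($O = \left(- \frac{22}{9} + \frac{1}{9} \cdot 1\right) - \left(-1\right) \left(-10\right) = \left(- \frac{22}{9} + \frac{1}{9}\right) - 10 = - \frac{7}{3} - 10 = - \frac{37}{3} \approx -12.333$)
$\left(O + U{\left(-5 \right)}\right)^{2} = \left(- \frac{37}{3} - 5\right)^{2} = \left(- \frac{52}{3}\right)^{2} = \frac{2704}{9}$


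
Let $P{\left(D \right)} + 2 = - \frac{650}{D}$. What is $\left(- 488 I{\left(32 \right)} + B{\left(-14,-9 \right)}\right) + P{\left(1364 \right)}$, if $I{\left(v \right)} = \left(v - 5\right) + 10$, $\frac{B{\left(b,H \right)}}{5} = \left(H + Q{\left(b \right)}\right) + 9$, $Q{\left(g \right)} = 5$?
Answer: $- \frac{12298831}{682} \approx -18033.0$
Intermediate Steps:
$P{\left(D \right)} = -2 - \frac{650}{D}$
$B{\left(b,H \right)} = 70 + 5 H$ ($B{\left(b,H \right)} = 5 \left(\left(H + 5\right) + 9\right) = 5 \left(\left(5 + H\right) + 9\right) = 5 \left(14 + H\right) = 70 + 5 H$)
$I{\left(v \right)} = 5 + v$ ($I{\left(v \right)} = \left(-5 + v\right) + 10 = 5 + v$)
$\left(- 488 I{\left(32 \right)} + B{\left(-14,-9 \right)}\right) + P{\left(1364 \right)} = \left(- 488 \left(5 + 32\right) + \left(70 + 5 \left(-9\right)\right)\right) - \left(2 + \frac{650}{1364}\right) = \left(\left(-488\right) 37 + \left(70 - 45\right)\right) - \frac{1689}{682} = \left(-18056 + 25\right) - \frac{1689}{682} = -18031 - \frac{1689}{682} = - \frac{12298831}{682}$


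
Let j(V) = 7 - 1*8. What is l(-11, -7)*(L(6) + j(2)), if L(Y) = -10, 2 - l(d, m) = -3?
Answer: -55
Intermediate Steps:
l(d, m) = 5 (l(d, m) = 2 - 1*(-3) = 2 + 3 = 5)
j(V) = -1 (j(V) = 7 - 8 = -1)
l(-11, -7)*(L(6) + j(2)) = 5*(-10 - 1) = 5*(-11) = -55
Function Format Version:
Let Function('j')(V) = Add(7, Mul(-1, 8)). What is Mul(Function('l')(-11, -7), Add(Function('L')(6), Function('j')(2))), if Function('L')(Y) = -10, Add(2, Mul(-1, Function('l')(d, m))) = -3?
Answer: -55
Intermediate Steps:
Function('l')(d, m) = 5 (Function('l')(d, m) = Add(2, Mul(-1, -3)) = Add(2, 3) = 5)
Function('j')(V) = -1 (Function('j')(V) = Add(7, -8) = -1)
Mul(Function('l')(-11, -7), Add(Function('L')(6), Function('j')(2))) = Mul(5, Add(-10, -1)) = Mul(5, -11) = -55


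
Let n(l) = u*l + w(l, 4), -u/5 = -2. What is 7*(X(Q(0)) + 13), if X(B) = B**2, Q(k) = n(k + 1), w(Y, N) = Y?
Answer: 938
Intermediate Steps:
u = 10 (u = -5*(-2) = 10)
n(l) = 11*l (n(l) = 10*l + l = 11*l)
Q(k) = 11 + 11*k (Q(k) = 11*(k + 1) = 11*(1 + k) = 11 + 11*k)
7*(X(Q(0)) + 13) = 7*((11 + 11*0)**2 + 13) = 7*((11 + 0)**2 + 13) = 7*(11**2 + 13) = 7*(121 + 13) = 7*134 = 938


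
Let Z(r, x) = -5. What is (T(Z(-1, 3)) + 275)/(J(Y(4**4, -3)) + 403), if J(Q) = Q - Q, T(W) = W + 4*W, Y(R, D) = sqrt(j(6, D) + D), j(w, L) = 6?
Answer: 250/403 ≈ 0.62035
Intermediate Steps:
Y(R, D) = sqrt(6 + D)
T(W) = 5*W
J(Q) = 0
(T(Z(-1, 3)) + 275)/(J(Y(4**4, -3)) + 403) = (5*(-5) + 275)/(0 + 403) = (-25 + 275)/403 = 250*(1/403) = 250/403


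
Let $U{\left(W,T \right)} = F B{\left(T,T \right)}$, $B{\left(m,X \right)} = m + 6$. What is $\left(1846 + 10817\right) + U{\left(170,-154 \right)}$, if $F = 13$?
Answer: $10739$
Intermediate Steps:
$B{\left(m,X \right)} = 6 + m$
$U{\left(W,T \right)} = 78 + 13 T$ ($U{\left(W,T \right)} = 13 \left(6 + T\right) = 78 + 13 T$)
$\left(1846 + 10817\right) + U{\left(170,-154 \right)} = \left(1846 + 10817\right) + \left(78 + 13 \left(-154\right)\right) = 12663 + \left(78 - 2002\right) = 12663 - 1924 = 10739$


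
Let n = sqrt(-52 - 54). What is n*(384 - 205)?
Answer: 179*I*sqrt(106) ≈ 1842.9*I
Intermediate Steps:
n = I*sqrt(106) (n = sqrt(-106) = I*sqrt(106) ≈ 10.296*I)
n*(384 - 205) = (I*sqrt(106))*(384 - 205) = (I*sqrt(106))*179 = 179*I*sqrt(106)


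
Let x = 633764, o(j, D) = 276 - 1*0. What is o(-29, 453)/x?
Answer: 69/158441 ≈ 0.00043549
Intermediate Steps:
o(j, D) = 276 (o(j, D) = 276 + 0 = 276)
o(-29, 453)/x = 276/633764 = 276*(1/633764) = 69/158441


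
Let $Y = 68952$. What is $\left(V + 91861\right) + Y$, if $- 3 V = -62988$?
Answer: $181809$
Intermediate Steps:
$V = 20996$ ($V = \left(- \frac{1}{3}\right) \left(-62988\right) = 20996$)
$\left(V + 91861\right) + Y = \left(20996 + 91861\right) + 68952 = 112857 + 68952 = 181809$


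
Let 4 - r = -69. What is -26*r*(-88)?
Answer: 167024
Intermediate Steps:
r = 73 (r = 4 - 1*(-69) = 4 + 69 = 73)
-26*r*(-88) = -26*73*(-88) = -1898*(-88) = 167024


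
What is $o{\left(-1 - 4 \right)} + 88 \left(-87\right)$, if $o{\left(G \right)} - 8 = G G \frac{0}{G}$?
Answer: $-7648$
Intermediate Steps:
$o{\left(G \right)} = 8$ ($o{\left(G \right)} = 8 + G G \frac{0}{G} = 8 + G^{2} \cdot 0 = 8 + 0 = 8$)
$o{\left(-1 - 4 \right)} + 88 \left(-87\right) = 8 + 88 \left(-87\right) = 8 - 7656 = -7648$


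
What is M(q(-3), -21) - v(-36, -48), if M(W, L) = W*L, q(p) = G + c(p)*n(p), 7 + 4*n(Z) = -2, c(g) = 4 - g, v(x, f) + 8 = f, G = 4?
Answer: 1211/4 ≈ 302.75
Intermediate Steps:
v(x, f) = -8 + f
n(Z) = -9/4 (n(Z) = -7/4 + (¼)*(-2) = -7/4 - ½ = -9/4)
q(p) = -5 + 9*p/4 (q(p) = 4 + (4 - p)*(-9/4) = 4 + (-9 + 9*p/4) = -5 + 9*p/4)
M(W, L) = L*W
M(q(-3), -21) - v(-36, -48) = -21*(-5 + (9/4)*(-3)) - (-8 - 48) = -21*(-5 - 27/4) - 1*(-56) = -21*(-47/4) + 56 = 987/4 + 56 = 1211/4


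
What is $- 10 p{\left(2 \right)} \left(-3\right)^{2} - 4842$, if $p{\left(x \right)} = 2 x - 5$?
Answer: $-4752$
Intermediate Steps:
$p{\left(x \right)} = -5 + 2 x$
$- 10 p{\left(2 \right)} \left(-3\right)^{2} - 4842 = - 10 \left(-5 + 2 \cdot 2\right) \left(-3\right)^{2} - 4842 = - 10 \left(-5 + 4\right) 9 - 4842 = \left(-10\right) \left(-1\right) 9 - 4842 = 10 \cdot 9 - 4842 = 90 - 4842 = -4752$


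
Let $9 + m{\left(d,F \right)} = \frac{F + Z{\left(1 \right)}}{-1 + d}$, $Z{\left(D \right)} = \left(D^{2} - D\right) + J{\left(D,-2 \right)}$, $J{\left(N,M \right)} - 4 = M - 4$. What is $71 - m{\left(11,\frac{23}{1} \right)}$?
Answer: $\frac{779}{10} \approx 77.9$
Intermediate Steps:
$J{\left(N,M \right)} = M$ ($J{\left(N,M \right)} = 4 + \left(M - 4\right) = 4 + \left(-4 + M\right) = M$)
$Z{\left(D \right)} = -2 + D^{2} - D$ ($Z{\left(D \right)} = \left(D^{2} - D\right) - 2 = -2 + D^{2} - D$)
$m{\left(d,F \right)} = -9 + \frac{-2 + F}{-1 + d}$ ($m{\left(d,F \right)} = -9 + \frac{F - \left(3 - 1\right)}{-1 + d} = -9 + \frac{F - 2}{-1 + d} = -9 + \frac{-2 + F}{-1 + d}$)
$71 - m{\left(11,\frac{23}{1} \right)} = 71 - \frac{7 + \frac{23}{1} - 99}{-1 + 11} = 71 - \frac{7 + 23 \cdot 1 - 99}{10} = 71 - \frac{7 + 23 - 99}{10} = 71 - \frac{1}{10} \left(-69\right) = 71 - - \frac{69}{10} = 71 + \frac{69}{10} = \frac{779}{10}$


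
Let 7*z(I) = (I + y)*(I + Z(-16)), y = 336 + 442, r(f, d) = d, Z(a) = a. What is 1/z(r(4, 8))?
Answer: -7/6288 ≈ -0.0011132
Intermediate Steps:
y = 778
z(I) = (-16 + I)*(778 + I)/7 (z(I) = ((I + 778)*(I - 16))/7 = ((778 + I)*(-16 + I))/7 = ((-16 + I)*(778 + I))/7 = (-16 + I)*(778 + I)/7)
1/z(r(4, 8)) = 1/(-12448/7 + (⅐)*8² + (762/7)*8) = 1/(-12448/7 + (⅐)*64 + 6096/7) = 1/(-12448/7 + 64/7 + 6096/7) = 1/(-6288/7) = -7/6288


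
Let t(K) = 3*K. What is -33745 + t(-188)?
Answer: -34309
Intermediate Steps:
-33745 + t(-188) = -33745 + 3*(-188) = -33745 - 564 = -34309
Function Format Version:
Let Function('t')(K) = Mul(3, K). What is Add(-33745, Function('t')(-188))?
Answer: -34309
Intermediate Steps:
Add(-33745, Function('t')(-188)) = Add(-33745, Mul(3, -188)) = Add(-33745, -564) = -34309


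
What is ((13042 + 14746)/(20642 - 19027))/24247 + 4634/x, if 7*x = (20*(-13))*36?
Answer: -126997646471/36652735080 ≈ -3.4649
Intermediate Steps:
x = -9360/7 (x = ((20*(-13))*36)/7 = (-260*36)/7 = (⅐)*(-9360) = -9360/7 ≈ -1337.1)
((13042 + 14746)/(20642 - 19027))/24247 + 4634/x = ((13042 + 14746)/(20642 - 19027))/24247 + 4634/(-9360/7) = (27788/1615)*(1/24247) + 4634*(-7/9360) = (27788*(1/1615))*(1/24247) - 16219/4680 = (27788/1615)*(1/24247) - 16219/4680 = 27788/39158905 - 16219/4680 = -126997646471/36652735080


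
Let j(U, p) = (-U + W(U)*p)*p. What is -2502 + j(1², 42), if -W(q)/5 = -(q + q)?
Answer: 15096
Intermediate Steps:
W(q) = 10*q (W(q) = -(-5)*(q + q) = -(-5)*2*q = -(-10)*q = 10*q)
j(U, p) = p*(-U + 10*U*p) (j(U, p) = (-U + (10*U)*p)*p = (-U + 10*U*p)*p = p*(-U + 10*U*p))
-2502 + j(1², 42) = -2502 + 1²*42*(-1 + 10*42) = -2502 + 1*42*(-1 + 420) = -2502 + 1*42*419 = -2502 + 17598 = 15096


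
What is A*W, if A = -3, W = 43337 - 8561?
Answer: -104328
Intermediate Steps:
W = 34776
A*W = -3*34776 = -104328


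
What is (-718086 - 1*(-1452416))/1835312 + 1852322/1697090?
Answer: 1161453223541/778672410520 ≈ 1.4916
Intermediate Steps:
(-718086 - 1*(-1452416))/1835312 + 1852322/1697090 = (-718086 + 1452416)*(1/1835312) + 1852322*(1/1697090) = 734330*(1/1835312) + 926161/848545 = 367165/917656 + 926161/848545 = 1161453223541/778672410520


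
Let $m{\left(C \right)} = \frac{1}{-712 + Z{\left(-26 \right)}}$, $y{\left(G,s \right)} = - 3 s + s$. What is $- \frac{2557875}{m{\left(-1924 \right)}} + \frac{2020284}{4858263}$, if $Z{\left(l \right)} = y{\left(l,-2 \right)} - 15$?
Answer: $\frac{998288634404851}{539807} \approx 1.8493 \cdot 10^{9}$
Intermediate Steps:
$y{\left(G,s \right)} = - 2 s$
$Z{\left(l \right)} = -11$ ($Z{\left(l \right)} = \left(-2\right) \left(-2\right) - 15 = 4 - 15 = -11$)
$m{\left(C \right)} = - \frac{1}{723}$ ($m{\left(C \right)} = \frac{1}{-712 - 11} = \frac{1}{-723} = - \frac{1}{723}$)
$- \frac{2557875}{m{\left(-1924 \right)}} + \frac{2020284}{4858263} = - \frac{2557875}{- \frac{1}{723}} + \frac{2020284}{4858263} = \left(-2557875\right) \left(-723\right) + 2020284 \cdot \frac{1}{4858263} = 1849343625 + \frac{224476}{539807} = \frac{998288634404851}{539807}$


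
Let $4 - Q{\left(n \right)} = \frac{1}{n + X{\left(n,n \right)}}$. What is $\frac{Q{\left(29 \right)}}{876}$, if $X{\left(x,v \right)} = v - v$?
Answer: $\frac{115}{25404} \approx 0.0045268$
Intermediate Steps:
$X{\left(x,v \right)} = 0$
$Q{\left(n \right)} = 4 - \frac{1}{n}$ ($Q{\left(n \right)} = 4 - \frac{1}{n + 0} = 4 - \frac{1}{n}$)
$\frac{Q{\left(29 \right)}}{876} = \frac{4 - \frac{1}{29}}{876} = \left(4 - \frac{1}{29}\right) \frac{1}{876} = \frac{115}{29} \cdot \frac{1}{876} = \frac{115}{25404}$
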